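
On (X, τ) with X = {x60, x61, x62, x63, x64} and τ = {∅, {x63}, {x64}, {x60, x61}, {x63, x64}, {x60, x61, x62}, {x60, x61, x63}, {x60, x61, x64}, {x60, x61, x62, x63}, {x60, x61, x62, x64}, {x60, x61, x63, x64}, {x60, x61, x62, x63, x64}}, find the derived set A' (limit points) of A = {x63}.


A' = ∅

For each x ∈ X, list the open sets U ∈ τ with x ∈ U, then check whether U ∩ (A ∖ {x}) ≠ ∅ for every such U.
  x = x60: open {x60, x61} ∋ x has {x60, x61} ∩ (A ∖ {x60}) = ∅, so x is NOT a limit point.
  x = x61: open {x60, x61} ∋ x has {x60, x61} ∩ (A ∖ {x61}) = ∅, so x is NOT a limit point.
  x = x62: open {x60, x61, x62} ∋ x has {x60, x61, x62} ∩ (A ∖ {x62}) = ∅, so x is NOT a limit point.
  x = x63: open {x63} ∋ x has {x63} ∩ (A ∖ {x63}) = ∅, so x is NOT a limit point.
  x = x64: open {x64} ∋ x has {x64} ∩ (A ∖ {x64}) = ∅, so x is NOT a limit point.
Collecting: A' = ∅.


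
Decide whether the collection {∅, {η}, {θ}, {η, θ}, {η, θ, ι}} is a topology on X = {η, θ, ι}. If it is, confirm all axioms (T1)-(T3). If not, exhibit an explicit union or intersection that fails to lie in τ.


τ IS a topology on X.

Axiom (T1): ∅ ∈ τ? Yes; X ∈ τ? Yes.
Axiom (T2/T3): check pairwise unions and intersections of members of τ.
All pairwise intersections and unions checked — each lies in τ. Therefore τ satisfies (T1), (T2), (T3): it IS a topology on X.


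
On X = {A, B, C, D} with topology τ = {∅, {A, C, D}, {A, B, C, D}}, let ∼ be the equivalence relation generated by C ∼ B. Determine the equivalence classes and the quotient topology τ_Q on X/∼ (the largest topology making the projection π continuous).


X/∼ = {[A], [B=C], [D]}; |τ_Q| = 2.

Equivalence classes: [A], [B=C], [D].
Quotient map π: X → X/∼ sends A ↦ [A], B ↦ [B=C], C ↦ [B=C], D ↦ [D].
For each subset V ⊆ X/∼, compute π^{-1}(V) ⊆ X and check whether π^{-1}(V) ∈ τ. V is open in τ_Q iff π^{-1}(V) ∈ τ.
  V = {}: π^{-1}(V) = ∅ ∈ τ ✓.
  V = {[A]}: π^{-1}(V) = {A} ∉ τ ✗.
  V = {[B=C]}: π^{-1}(V) = {B, C} ∉ τ ✗.
  V = {[A], [B=C]}: π^{-1}(V) = {A, B, C} ∉ τ ✗.
  V = {[D]}: π^{-1}(V) = {D} ∉ τ ✗.
  V = {[A], [D]}: π^{-1}(V) = {A, D} ∉ τ ✗.
  V = {[B=C], [D]}: π^{-1}(V) = {B, C, D} ∉ τ ✗.
  V = {[A], [B=C], [D]}: π^{-1}(V) = {A, B, C, D} ∈ τ ✓.
Open sets in the quotient: τ_Q = {{}, {[A], [B=C], [D]}} (2 elements).


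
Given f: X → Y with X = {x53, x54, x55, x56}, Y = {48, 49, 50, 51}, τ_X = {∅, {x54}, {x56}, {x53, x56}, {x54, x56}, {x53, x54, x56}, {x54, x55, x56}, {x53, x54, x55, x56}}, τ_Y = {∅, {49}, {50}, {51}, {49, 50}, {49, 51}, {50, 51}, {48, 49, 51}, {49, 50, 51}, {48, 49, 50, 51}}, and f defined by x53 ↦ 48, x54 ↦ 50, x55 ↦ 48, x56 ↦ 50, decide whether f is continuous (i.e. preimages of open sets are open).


f is NOT continuous.

Compute f^{-1}(U) for each U ∈ τ_Y:
  U = ∅: f^{-1}(U) = ∅ ∈ τ_X ✓.
  U = {49}: f^{-1}(U) = ∅ ∈ τ_X ✓.
  U = {50}: f^{-1}(U) = {x54, x56} ∈ τ_X ✓.
  U = {51}: f^{-1}(U) = ∅ ∈ τ_X ✓.
  U = {49, 50}: f^{-1}(U) = {x54, x56} ∈ τ_X ✓.
  U = {49, 51}: f^{-1}(U) = ∅ ∈ τ_X ✓.
  U = {50, 51}: f^{-1}(U) = {x54, x56} ∈ τ_X ✓.
  U = {48, 49, 51}: f^{-1}(U) = {x53, x55} ∉ τ_X ✗.
  U = {49, 50, 51}: f^{-1}(U) = {x54, x56} ∈ τ_X ✓.
  U = {48, 49, 50, 51}: f^{-1}(U) = {x53, x54, x55, x56} ∈ τ_X ✓.
Found U = {48, 49, 51} with f^{-1}(U) = {x53, x55} not in τ_X. Therefore f is NOT continuous.


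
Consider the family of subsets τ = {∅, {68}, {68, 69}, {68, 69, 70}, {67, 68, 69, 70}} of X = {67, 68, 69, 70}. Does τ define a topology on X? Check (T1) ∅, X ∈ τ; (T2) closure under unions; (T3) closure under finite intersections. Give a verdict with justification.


τ IS a topology on X.

Axiom (T1): ∅ ∈ τ? Yes; X ∈ τ? Yes.
Axiom (T2/T3): check pairwise unions and intersections of members of τ.
All pairwise intersections and unions checked — each lies in τ. Therefore τ satisfies (T1), (T2), (T3): it IS a topology on X.


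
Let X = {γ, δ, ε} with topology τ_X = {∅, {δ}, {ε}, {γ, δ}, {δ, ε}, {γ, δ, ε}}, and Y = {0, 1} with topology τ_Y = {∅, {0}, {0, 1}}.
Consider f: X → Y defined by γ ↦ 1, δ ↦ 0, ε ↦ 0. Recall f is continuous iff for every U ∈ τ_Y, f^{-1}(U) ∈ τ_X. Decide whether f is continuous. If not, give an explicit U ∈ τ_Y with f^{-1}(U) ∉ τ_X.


f IS continuous.

Compute f^{-1}(U) for each U ∈ τ_Y:
  U = ∅: f^{-1}(U) = ∅ ∈ τ_X ✓.
  U = {0}: f^{-1}(U) = {δ, ε} ∈ τ_X ✓.
  U = {0, 1}: f^{-1}(U) = {γ, δ, ε} ∈ τ_X ✓.
Every preimage lies in τ_X, so f IS continuous.


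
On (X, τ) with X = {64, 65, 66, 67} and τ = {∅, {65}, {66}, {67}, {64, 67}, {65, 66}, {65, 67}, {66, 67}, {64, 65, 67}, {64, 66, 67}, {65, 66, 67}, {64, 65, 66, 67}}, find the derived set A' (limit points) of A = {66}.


A' = ∅

For each x ∈ X, list the open sets U ∈ τ with x ∈ U, then check whether U ∩ (A ∖ {x}) ≠ ∅ for every such U.
  x = 64: open {64, 67} ∋ x has {64, 67} ∩ (A ∖ {64}) = ∅, so x is NOT a limit point.
  x = 65: open {65} ∋ x has {65} ∩ (A ∖ {65}) = ∅, so x is NOT a limit point.
  x = 66: open {66} ∋ x has {66} ∩ (A ∖ {66}) = ∅, so x is NOT a limit point.
  x = 67: open {67} ∋ x has {67} ∩ (A ∖ {67}) = ∅, so x is NOT a limit point.
Collecting: A' = ∅.


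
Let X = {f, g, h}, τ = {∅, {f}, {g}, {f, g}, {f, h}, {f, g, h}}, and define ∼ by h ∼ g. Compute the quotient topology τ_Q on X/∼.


X/∼ = {[f], [g=h]}; |τ_Q| = 3.

Equivalence classes: [f], [g=h].
Quotient map π: X → X/∼ sends f ↦ [f], g ↦ [g=h], h ↦ [g=h].
For each subset V ⊆ X/∼, compute π^{-1}(V) ⊆ X and check whether π^{-1}(V) ∈ τ. V is open in τ_Q iff π^{-1}(V) ∈ τ.
  V = {}: π^{-1}(V) = ∅ ∈ τ ✓.
  V = {[f]}: π^{-1}(V) = {f} ∈ τ ✓.
  V = {[g=h]}: π^{-1}(V) = {g, h} ∉ τ ✗.
  V = {[f], [g=h]}: π^{-1}(V) = {f, g, h} ∈ τ ✓.
Open sets in the quotient: τ_Q = {{}, {[f]}, {[f], [g=h]}} (3 elements).


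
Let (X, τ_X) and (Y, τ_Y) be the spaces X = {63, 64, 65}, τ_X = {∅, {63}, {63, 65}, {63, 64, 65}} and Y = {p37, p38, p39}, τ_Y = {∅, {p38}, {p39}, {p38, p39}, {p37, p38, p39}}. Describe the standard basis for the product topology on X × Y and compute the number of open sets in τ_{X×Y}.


Basis B = {∅ × ∅, {63} × {p38}, {63} × {p39}, {63} × {p38, p39}, {63, 65} × {p38}, {63, 65} × {p39}, {63} × {p37, p38, p39}, {63, 64, 65} × {p38}, {63, 64, 65} × {p39}, {63, 65} × {p38, p39}, {63, 65} × {p37, p38, p39}, {63, 64, 65} × {p38, p39}, {63, 64, 65} × {p37, p38, p39}}; |τ_{X×Y}| = 30.

Enumerate products U × V with U ∈ τ_X, V ∈ τ_Y (deduplicated):
  ∅ × ∅ = {} (∅)
  {63} × {p38} = {(63,p38)}
  {63} × {p39} = {(63,p39)}
  {63} × {p38, p39} = {(63,p38), (63,p39)}
  {63, 65} × {p38} = {(63,p38), (65,p38)}
  {63, 65} × {p39} = {(63,p39), (65,p39)}
  {63} × {p37, p38, p39} = {(63,p37), (63,p38), (63,p39)}
  {63, 64, 65} × {p38} = {(63,p38), (64,p38), (65,p38)}
  {63, 64, 65} × {p39} = {(63,p39), (64,p39), (65,p39)}
  {63, 65} × {p38, p39} = {(63,p38), (63,p39), (65,p38), (65,p39)}
  {63, 65} × {p37, p38, p39} = {(63,p37), (63,p38), (63,p39), (65,p37), (65,p38), (65,p39)}
  {63, 64, 65} × {p38, p39} = {(63,p38), (63,p39), (64,p38), (64,p39), (65,p38), (65,p39)}
  {63, 64, 65} × {p37, p38, p39} = {(63,p37), (63,p38), (63,p39), (64,p37), (64,p38), (64,p39), (65,p37), (65,p38), (65,p39)}
These 13 distinct sets form the basis B.
Close under arbitrary unions to get τ_{X×Y}; counting gives |τ_{X×Y}| = 30.


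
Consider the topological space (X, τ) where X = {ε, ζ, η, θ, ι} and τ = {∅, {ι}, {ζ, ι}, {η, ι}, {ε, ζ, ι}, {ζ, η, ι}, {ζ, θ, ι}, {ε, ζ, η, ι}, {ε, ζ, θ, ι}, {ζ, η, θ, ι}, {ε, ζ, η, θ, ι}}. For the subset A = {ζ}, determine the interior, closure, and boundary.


int(A) = ∅, cl(A) = {ε, ζ, θ}, ∂A = {ε, ζ, θ}.

Closed sets in (X, τ) are complements of opens:
  closed(X, τ) = {∅, {ε}, {η}, {θ}, {ε, η}, {ε, θ}, {η, θ}, {ε, ζ, θ}, {ε, η, θ}, {ε, ζ, η, θ}, {ε, ζ, η, θ, ι}}.
int(A) = ⋃ {U ∈ τ : U ⊆ A}. Opens contained in A: ∅.
Taking the union of these: int(A) = ∅.
cl(A) = ⋂ {C closed : A ⊆ C}. Closed sets containing A: {ε, ζ, θ}, {ε, ζ, η, θ}, {ε, ζ, η, θ, ι}.
Intersecting these: cl(A) = {ε, ζ, θ}.
∂A = cl(A) ∖ int(A) = {ε, ζ, θ} ∖ ∅ = {ε, ζ, θ}.


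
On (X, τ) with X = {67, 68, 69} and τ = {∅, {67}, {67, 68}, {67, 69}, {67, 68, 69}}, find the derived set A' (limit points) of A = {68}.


A' = ∅

For each x ∈ X, list the open sets U ∈ τ with x ∈ U, then check whether U ∩ (A ∖ {x}) ≠ ∅ for every such U.
  x = 67: open {67} ∋ x has {67} ∩ (A ∖ {67}) = ∅, so x is NOT a limit point.
  x = 68: open {67, 68} ∋ x has {67, 68} ∩ (A ∖ {68}) = ∅, so x is NOT a limit point.
  x = 69: open {67, 69} ∋ x has {67, 69} ∩ (A ∖ {69}) = ∅, so x is NOT a limit point.
Collecting: A' = ∅.


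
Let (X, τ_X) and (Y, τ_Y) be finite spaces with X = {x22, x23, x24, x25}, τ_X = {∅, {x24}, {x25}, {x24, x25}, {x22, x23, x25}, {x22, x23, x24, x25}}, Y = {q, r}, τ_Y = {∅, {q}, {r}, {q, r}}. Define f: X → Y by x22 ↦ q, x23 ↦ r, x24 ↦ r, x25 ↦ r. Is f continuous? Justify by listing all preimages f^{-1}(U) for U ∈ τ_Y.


f is NOT continuous.

Compute f^{-1}(U) for each U ∈ τ_Y:
  U = ∅: f^{-1}(U) = ∅ ∈ τ_X ✓.
  U = {q}: f^{-1}(U) = {x22} ∉ τ_X ✗.
  U = {r}: f^{-1}(U) = {x23, x24, x25} ∉ τ_X ✗.
  U = {q, r}: f^{-1}(U) = {x22, x23, x24, x25} ∈ τ_X ✓.
Found U = {q} with f^{-1}(U) = {x22} not in τ_X. Therefore f is NOT continuous.


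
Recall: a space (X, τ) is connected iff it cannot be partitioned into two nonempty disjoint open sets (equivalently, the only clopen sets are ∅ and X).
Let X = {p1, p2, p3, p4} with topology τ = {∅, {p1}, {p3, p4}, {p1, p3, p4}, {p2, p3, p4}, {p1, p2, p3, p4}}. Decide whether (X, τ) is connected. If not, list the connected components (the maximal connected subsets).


(X, τ) is disconnected; components = [{p1}, {p2, p3, p4}].

Find clopen sets (U ∈ τ with X ∖ U ∈ τ):
  U = ∅, X ∖ U = {p1, p2, p3, p4} — both open, so U is clopen.
  U = {p1}, X ∖ U = {p2, p3, p4} — both open, so U is clopen.
  U = {p2, p3, p4}, X ∖ U = {p1} — both open, so U is clopen.
  U = {p1, p2, p3, p4}, X ∖ U = ∅ — both open, so U is clopen.
Nontrivial clopen(s) exist: e.g. {p2, p3, p4}. So (X, τ) is disconnected.
Compute connected components by grouping points that agree on all clopens:
  component: {p1}
  component: {p2, p3, p4}


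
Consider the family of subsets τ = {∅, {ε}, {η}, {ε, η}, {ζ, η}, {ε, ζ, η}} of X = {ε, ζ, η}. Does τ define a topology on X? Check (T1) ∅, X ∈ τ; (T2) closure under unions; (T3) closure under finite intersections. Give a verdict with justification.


τ IS a topology on X.

Axiom (T1): ∅ ∈ τ? Yes; X ∈ τ? Yes.
Axiom (T2/T3): check pairwise unions and intersections of members of τ.
All pairwise intersections and unions checked — each lies in τ. Therefore τ satisfies (T1), (T2), (T3): it IS a topology on X.


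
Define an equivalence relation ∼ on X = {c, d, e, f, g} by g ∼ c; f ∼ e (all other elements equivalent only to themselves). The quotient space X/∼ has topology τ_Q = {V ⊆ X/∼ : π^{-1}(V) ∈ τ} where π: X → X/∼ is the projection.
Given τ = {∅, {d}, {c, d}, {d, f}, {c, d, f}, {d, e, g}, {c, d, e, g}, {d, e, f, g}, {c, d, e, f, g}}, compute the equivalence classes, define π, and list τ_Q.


X/∼ = {[c=g], [d], [e=f]}; |τ_Q| = 3.

Equivalence classes: [c=g], [d], [e=f].
Quotient map π: X → X/∼ sends c ↦ [c=g], d ↦ [d], e ↦ [e=f], f ↦ [e=f], g ↦ [c=g].
For each subset V ⊆ X/∼, compute π^{-1}(V) ⊆ X and check whether π^{-1}(V) ∈ τ. V is open in τ_Q iff π^{-1}(V) ∈ τ.
  V = {}: π^{-1}(V) = ∅ ∈ τ ✓.
  V = {[c=g]}: π^{-1}(V) = {c, g} ∉ τ ✗.
  V = {[d]}: π^{-1}(V) = {d} ∈ τ ✓.
  V = {[c=g], [d]}: π^{-1}(V) = {c, d, g} ∉ τ ✗.
  V = {[e=f]}: π^{-1}(V) = {e, f} ∉ τ ✗.
  V = {[c=g], [e=f]}: π^{-1}(V) = {c, e, f, g} ∉ τ ✗.
  V = {[d], [e=f]}: π^{-1}(V) = {d, e, f} ∉ τ ✗.
  V = {[c=g], [d], [e=f]}: π^{-1}(V) = {c, d, e, f, g} ∈ τ ✓.
Open sets in the quotient: τ_Q = {{}, {[d]}, {[c=g], [d], [e=f]}} (3 elements).


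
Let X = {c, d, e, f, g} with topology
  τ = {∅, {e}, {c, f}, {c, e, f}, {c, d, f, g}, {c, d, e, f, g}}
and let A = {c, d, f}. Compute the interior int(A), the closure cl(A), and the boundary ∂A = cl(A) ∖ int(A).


int(A) = {c, f}, cl(A) = {c, d, f, g}, ∂A = {d, g}.

Closed sets in (X, τ) are complements of opens:
  closed(X, τ) = {∅, {e}, {d, g}, {d, e, g}, {c, d, f, g}, {c, d, e, f, g}}.
int(A) = ⋃ {U ∈ τ : U ⊆ A}. Opens contained in A: ∅, {c, f}.
Taking the union of these: int(A) = {c, f}.
cl(A) = ⋂ {C closed : A ⊆ C}. Closed sets containing A: {c, d, f, g}, {c, d, e, f, g}.
Intersecting these: cl(A) = {c, d, f, g}.
∂A = cl(A) ∖ int(A) = {c, d, f, g} ∖ {c, f} = {d, g}.


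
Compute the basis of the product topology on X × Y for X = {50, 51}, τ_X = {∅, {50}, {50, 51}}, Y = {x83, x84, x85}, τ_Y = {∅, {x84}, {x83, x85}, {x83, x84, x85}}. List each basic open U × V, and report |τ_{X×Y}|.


Basis B = {∅ × ∅, {50} × {x84}, {50} × {x83, x85}, {50, 51} × {x84}, {50} × {x83, x84, x85}, {50, 51} × {x83, x85}, {50, 51} × {x83, x84, x85}}; |τ_{X×Y}| = 9.

Enumerate products U × V with U ∈ τ_X, V ∈ τ_Y (deduplicated):
  ∅ × ∅ = {} (∅)
  {50} × {x84} = {(50,x84)}
  {50} × {x83, x85} = {(50,x83), (50,x85)}
  {50, 51} × {x84} = {(50,x84), (51,x84)}
  {50} × {x83, x84, x85} = {(50,x83), (50,x84), (50,x85)}
  {50, 51} × {x83, x85} = {(50,x83), (50,x85), (51,x83), (51,x85)}
  {50, 51} × {x83, x84, x85} = {(50,x83), (50,x84), (50,x85), (51,x83), (51,x84), (51,x85)}
These 7 distinct sets form the basis B.
Close under arbitrary unions to get τ_{X×Y}; counting gives |τ_{X×Y}| = 9.


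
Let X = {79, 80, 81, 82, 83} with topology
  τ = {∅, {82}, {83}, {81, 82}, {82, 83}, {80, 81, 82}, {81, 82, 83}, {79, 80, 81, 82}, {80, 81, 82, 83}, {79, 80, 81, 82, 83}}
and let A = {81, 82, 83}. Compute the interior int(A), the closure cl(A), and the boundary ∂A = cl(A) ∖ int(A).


int(A) = {81, 82, 83}, cl(A) = {79, 80, 81, 82, 83}, ∂A = {79, 80}.

Closed sets in (X, τ) are complements of opens:
  closed(X, τ) = {∅, {79}, {83}, {79, 80}, {79, 83}, {79, 80, 81}, {79, 80, 83}, {79, 80, 81, 82}, {79, 80, 81, 83}, {79, 80, 81, 82, 83}}.
int(A) = ⋃ {U ∈ τ : U ⊆ A}. Opens contained in A: ∅, {82}, {83}, {81, 82}, {82, 83}, {81, 82, 83}.
Taking the union of these: int(A) = {81, 82, 83}.
cl(A) = ⋂ {C closed : A ⊆ C}. Closed sets containing A: {79, 80, 81, 82, 83}.
Intersecting these: cl(A) = {79, 80, 81, 82, 83}.
∂A = cl(A) ∖ int(A) = {79, 80, 81, 82, 83} ∖ {81, 82, 83} = {79, 80}.


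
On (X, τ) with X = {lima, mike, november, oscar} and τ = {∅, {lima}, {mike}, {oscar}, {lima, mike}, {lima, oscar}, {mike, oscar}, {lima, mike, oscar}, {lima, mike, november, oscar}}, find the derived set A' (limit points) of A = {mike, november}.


A' = {november}

For each x ∈ X, list the open sets U ∈ τ with x ∈ U, then check whether U ∩ (A ∖ {x}) ≠ ∅ for every such U.
  x = lima: open {lima} ∋ x has {lima} ∩ (A ∖ {lima}) = ∅, so x is NOT a limit point.
  x = mike: open {mike} ∋ x has {mike} ∩ (A ∖ {mike}) = ∅, so x is NOT a limit point.
  x = november: opens ∋ x are {lima, mike, november, oscar}; each meets A ∖ {november}, so x IS a limit point.
  x = oscar: open {oscar} ∋ x has {oscar} ∩ (A ∖ {oscar}) = ∅, so x is NOT a limit point.
Collecting: A' = {november}.


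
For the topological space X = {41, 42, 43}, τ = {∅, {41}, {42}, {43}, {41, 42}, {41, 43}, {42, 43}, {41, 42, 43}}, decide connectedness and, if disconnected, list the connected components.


(X, τ) is disconnected; components = [{41}, {42}, {43}].

Find clopen sets (U ∈ τ with X ∖ U ∈ τ):
  U = ∅, X ∖ U = {41, 42, 43} — both open, so U is clopen.
  U = {41}, X ∖ U = {42, 43} — both open, so U is clopen.
  U = {42}, X ∖ U = {41, 43} — both open, so U is clopen.
  U = {43}, X ∖ U = {41, 42} — both open, so U is clopen.
  U = {41, 42}, X ∖ U = {43} — both open, so U is clopen.
  U = {41, 43}, X ∖ U = {42} — both open, so U is clopen.
  U = {42, 43}, X ∖ U = {41} — both open, so U is clopen.
  U = {41, 42, 43}, X ∖ U = ∅ — both open, so U is clopen.
Nontrivial clopen(s) exist: e.g. {42}. So (X, τ) is disconnected.
Compute connected components by grouping points that agree on all clopens:
  component: {41}
  component: {42}
  component: {43}


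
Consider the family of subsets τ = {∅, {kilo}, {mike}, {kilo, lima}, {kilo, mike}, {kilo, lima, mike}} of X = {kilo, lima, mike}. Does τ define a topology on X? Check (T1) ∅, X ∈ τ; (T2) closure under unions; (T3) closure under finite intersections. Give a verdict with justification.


τ IS a topology on X.

Axiom (T1): ∅ ∈ τ? Yes; X ∈ τ? Yes.
Axiom (T2/T3): check pairwise unions and intersections of members of τ.
All pairwise intersections and unions checked — each lies in τ. Therefore τ satisfies (T1), (T2), (T3): it IS a topology on X.


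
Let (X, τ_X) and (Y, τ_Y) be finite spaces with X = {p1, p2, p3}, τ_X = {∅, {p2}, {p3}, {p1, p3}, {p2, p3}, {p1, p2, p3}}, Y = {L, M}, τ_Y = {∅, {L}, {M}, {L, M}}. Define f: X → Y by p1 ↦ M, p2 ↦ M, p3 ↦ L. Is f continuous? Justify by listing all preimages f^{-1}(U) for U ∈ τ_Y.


f is NOT continuous.

Compute f^{-1}(U) for each U ∈ τ_Y:
  U = ∅: f^{-1}(U) = ∅ ∈ τ_X ✓.
  U = {L}: f^{-1}(U) = {p3} ∈ τ_X ✓.
  U = {M}: f^{-1}(U) = {p1, p2} ∉ τ_X ✗.
  U = {L, M}: f^{-1}(U) = {p1, p2, p3} ∈ τ_X ✓.
Found U = {M} with f^{-1}(U) = {p1, p2} not in τ_X. Therefore f is NOT continuous.


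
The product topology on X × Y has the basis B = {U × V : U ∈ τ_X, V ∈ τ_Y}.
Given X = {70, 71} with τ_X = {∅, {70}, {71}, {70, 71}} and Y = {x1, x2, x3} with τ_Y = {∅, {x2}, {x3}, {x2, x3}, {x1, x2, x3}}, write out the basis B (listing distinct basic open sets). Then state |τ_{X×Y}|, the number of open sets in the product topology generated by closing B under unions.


Basis B = {∅ × ∅, {70} × {x2}, {70} × {x3}, {71} × {x2}, {71} × {x3}, {70} × {x2, x3}, {70, 71} × {x2}, {70, 71} × {x3}, {71} × {x2, x3}, {70} × {x1, x2, x3}, {71} × {x1, x2, x3}, {70, 71} × {x2, x3}, {70, 71} × {x1, x2, x3}}; |τ_{X×Y}| = 25.

Enumerate products U × V with U ∈ τ_X, V ∈ τ_Y (deduplicated):
  ∅ × ∅ = {} (∅)
  {70} × {x2} = {(70,x2)}
  {70} × {x3} = {(70,x3)}
  {71} × {x2} = {(71,x2)}
  {71} × {x3} = {(71,x3)}
  {70} × {x2, x3} = {(70,x2), (70,x3)}
  {70, 71} × {x2} = {(70,x2), (71,x2)}
  {70, 71} × {x3} = {(70,x3), (71,x3)}
  {71} × {x2, x3} = {(71,x2), (71,x3)}
  {70} × {x1, x2, x3} = {(70,x1), (70,x2), (70,x3)}
  {71} × {x1, x2, x3} = {(71,x1), (71,x2), (71,x3)}
  {70, 71} × {x2, x3} = {(70,x2), (70,x3), (71,x2), (71,x3)}
  {70, 71} × {x1, x2, x3} = {(70,x1), (70,x2), (70,x3), (71,x1), (71,x2), (71,x3)}
These 13 distinct sets form the basis B.
Close under arbitrary unions to get τ_{X×Y}; counting gives |τ_{X×Y}| = 25.


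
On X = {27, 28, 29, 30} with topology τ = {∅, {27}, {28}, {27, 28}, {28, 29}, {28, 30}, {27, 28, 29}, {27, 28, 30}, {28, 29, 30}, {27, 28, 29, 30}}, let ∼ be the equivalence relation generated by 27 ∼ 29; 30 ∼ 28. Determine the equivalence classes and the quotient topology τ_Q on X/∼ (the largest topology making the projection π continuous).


X/∼ = {[27=29], [28=30]}; |τ_Q| = 3.

Equivalence classes: [27=29], [28=30].
Quotient map π: X → X/∼ sends 27 ↦ [27=29], 28 ↦ [28=30], 29 ↦ [27=29], 30 ↦ [28=30].
For each subset V ⊆ X/∼, compute π^{-1}(V) ⊆ X and check whether π^{-1}(V) ∈ τ. V is open in τ_Q iff π^{-1}(V) ∈ τ.
  V = {}: π^{-1}(V) = ∅ ∈ τ ✓.
  V = {[27=29]}: π^{-1}(V) = {27, 29} ∉ τ ✗.
  V = {[28=30]}: π^{-1}(V) = {28, 30} ∈ τ ✓.
  V = {[27=29], [28=30]}: π^{-1}(V) = {27, 28, 29, 30} ∈ τ ✓.
Open sets in the quotient: τ_Q = {{}, {[28=30]}, {[27=29], [28=30]}} (3 elements).


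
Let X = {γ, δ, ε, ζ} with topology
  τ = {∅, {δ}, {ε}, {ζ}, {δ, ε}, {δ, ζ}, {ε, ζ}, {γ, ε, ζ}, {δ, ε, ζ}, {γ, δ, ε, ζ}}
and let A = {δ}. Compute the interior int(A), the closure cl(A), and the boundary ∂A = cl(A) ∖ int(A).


int(A) = {δ}, cl(A) = {δ}, ∂A = ∅.

Closed sets in (X, τ) are complements of opens:
  closed(X, τ) = {∅, {γ}, {δ}, {γ, δ}, {γ, ε}, {γ, ζ}, {γ, δ, ε}, {γ, δ, ζ}, {γ, ε, ζ}, {γ, δ, ε, ζ}}.
int(A) = ⋃ {U ∈ τ : U ⊆ A}. Opens contained in A: ∅, {δ}.
Taking the union of these: int(A) = {δ}.
cl(A) = ⋂ {C closed : A ⊆ C}. Closed sets containing A: {δ}, {γ, δ}, {γ, δ, ε}, {γ, δ, ζ}, {γ, δ, ε, ζ}.
Intersecting these: cl(A) = {δ}.
∂A = cl(A) ∖ int(A) = {δ} ∖ {δ} = ∅.


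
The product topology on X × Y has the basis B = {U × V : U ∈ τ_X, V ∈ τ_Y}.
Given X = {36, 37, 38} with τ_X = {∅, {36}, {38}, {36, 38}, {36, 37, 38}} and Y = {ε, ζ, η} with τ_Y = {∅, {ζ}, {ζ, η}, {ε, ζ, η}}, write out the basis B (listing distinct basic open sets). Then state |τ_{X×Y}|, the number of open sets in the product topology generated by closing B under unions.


Basis B = {∅ × ∅, {36} × {ζ}, {38} × {ζ}, {36} × {ζ, η}, {36, 38} × {ζ}, {38} × {ζ, η}, {36} × {ε, ζ, η}, {36, 37, 38} × {ζ}, {38} × {ε, ζ, η}, {36, 38} × {ζ, η}, {36, 38} × {ε, ζ, η}, {36, 37, 38} × {ζ, η}, {36, 37, 38} × {ε, ζ, η}}; |τ_{X×Y}| = 30.

Enumerate products U × V with U ∈ τ_X, V ∈ τ_Y (deduplicated):
  ∅ × ∅ = {} (∅)
  {36} × {ζ} = {(36,ζ)}
  {38} × {ζ} = {(38,ζ)}
  {36} × {ζ, η} = {(36,ζ), (36,η)}
  {36, 38} × {ζ} = {(36,ζ), (38,ζ)}
  {38} × {ζ, η} = {(38,ζ), (38,η)}
  {36} × {ε, ζ, η} = {(36,ε), (36,ζ), (36,η)}
  {36, 37, 38} × {ζ} = {(36,ζ), (37,ζ), (38,ζ)}
  {38} × {ε, ζ, η} = {(38,ε), (38,ζ), (38,η)}
  {36, 38} × {ζ, η} = {(36,ζ), (36,η), (38,ζ), (38,η)}
  {36, 38} × {ε, ζ, η} = {(36,ε), (36,ζ), (36,η), (38,ε), (38,ζ), (38,η)}
  {36, 37, 38} × {ζ, η} = {(36,ζ), (36,η), (37,ζ), (37,η), (38,ζ), (38,η)}
  {36, 37, 38} × {ε, ζ, η} = {(36,ε), (36,ζ), (36,η), (37,ε), (37,ζ), (37,η), (38,ε), (38,ζ), (38,η)}
These 13 distinct sets form the basis B.
Close under arbitrary unions to get τ_{X×Y}; counting gives |τ_{X×Y}| = 30.


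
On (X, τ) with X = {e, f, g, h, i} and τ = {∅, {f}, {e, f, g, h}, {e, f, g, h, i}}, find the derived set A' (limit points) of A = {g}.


A' = {e, h, i}

For each x ∈ X, list the open sets U ∈ τ with x ∈ U, then check whether U ∩ (A ∖ {x}) ≠ ∅ for every such U.
  x = e: opens ∋ x are {e, f, g, h}, {e, f, g, h, i}; each meets A ∖ {e}, so x IS a limit point.
  x = f: open {f} ∋ x has {f} ∩ (A ∖ {f}) = ∅, so x is NOT a limit point.
  x = g: open {e, f, g, h} ∋ x has {e, f, g, h} ∩ (A ∖ {g}) = ∅, so x is NOT a limit point.
  x = h: opens ∋ x are {e, f, g, h}, {e, f, g, h, i}; each meets A ∖ {h}, so x IS a limit point.
  x = i: opens ∋ x are {e, f, g, h, i}; each meets A ∖ {i}, so x IS a limit point.
Collecting: A' = {e, h, i}.


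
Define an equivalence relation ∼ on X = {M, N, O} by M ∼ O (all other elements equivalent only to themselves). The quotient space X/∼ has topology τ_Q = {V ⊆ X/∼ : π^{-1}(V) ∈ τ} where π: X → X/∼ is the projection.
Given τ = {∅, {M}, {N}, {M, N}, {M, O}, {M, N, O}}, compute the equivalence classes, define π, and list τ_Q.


X/∼ = {[M=O], [N]}; |τ_Q| = 4.

Equivalence classes: [M=O], [N].
Quotient map π: X → X/∼ sends M ↦ [M=O], N ↦ [N], O ↦ [M=O].
For each subset V ⊆ X/∼, compute π^{-1}(V) ⊆ X and check whether π^{-1}(V) ∈ τ. V is open in τ_Q iff π^{-1}(V) ∈ τ.
  V = {}: π^{-1}(V) = ∅ ∈ τ ✓.
  V = {[M=O]}: π^{-1}(V) = {M, O} ∈ τ ✓.
  V = {[N]}: π^{-1}(V) = {N} ∈ τ ✓.
  V = {[M=O], [N]}: π^{-1}(V) = {M, N, O} ∈ τ ✓.
Open sets in the quotient: τ_Q = {{}, {[M=O]}, {[N]}, {[M=O], [N]}} (4 elements).


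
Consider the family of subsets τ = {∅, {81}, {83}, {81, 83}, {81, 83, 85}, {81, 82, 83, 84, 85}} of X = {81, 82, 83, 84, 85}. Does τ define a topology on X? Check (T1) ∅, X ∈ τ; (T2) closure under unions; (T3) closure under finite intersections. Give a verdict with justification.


τ IS a topology on X.

Axiom (T1): ∅ ∈ τ? Yes; X ∈ τ? Yes.
Axiom (T2/T3): check pairwise unions and intersections of members of τ.
All pairwise intersections and unions checked — each lies in τ. Therefore τ satisfies (T1), (T2), (T3): it IS a topology on X.


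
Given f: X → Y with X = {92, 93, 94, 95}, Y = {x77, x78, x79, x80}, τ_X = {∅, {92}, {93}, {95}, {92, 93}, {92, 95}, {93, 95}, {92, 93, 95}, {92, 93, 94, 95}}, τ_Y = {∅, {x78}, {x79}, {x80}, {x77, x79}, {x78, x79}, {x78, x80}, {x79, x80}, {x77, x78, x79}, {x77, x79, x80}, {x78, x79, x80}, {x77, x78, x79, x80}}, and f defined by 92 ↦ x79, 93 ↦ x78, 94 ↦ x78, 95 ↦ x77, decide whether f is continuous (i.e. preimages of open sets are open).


f is NOT continuous.

Compute f^{-1}(U) for each U ∈ τ_Y:
  U = ∅: f^{-1}(U) = ∅ ∈ τ_X ✓.
  U = {x78}: f^{-1}(U) = {93, 94} ∉ τ_X ✗.
  U = {x79}: f^{-1}(U) = {92} ∈ τ_X ✓.
  U = {x80}: f^{-1}(U) = ∅ ∈ τ_X ✓.
  U = {x77, x79}: f^{-1}(U) = {92, 95} ∈ τ_X ✓.
  U = {x78, x79}: f^{-1}(U) = {92, 93, 94} ∉ τ_X ✗.
  U = {x78, x80}: f^{-1}(U) = {93, 94} ∉ τ_X ✗.
  U = {x79, x80}: f^{-1}(U) = {92} ∈ τ_X ✓.
  U = {x77, x78, x79}: f^{-1}(U) = {92, 93, 94, 95} ∈ τ_X ✓.
  U = {x77, x79, x80}: f^{-1}(U) = {92, 95} ∈ τ_X ✓.
  U = {x78, x79, x80}: f^{-1}(U) = {92, 93, 94} ∉ τ_X ✗.
  U = {x77, x78, x79, x80}: f^{-1}(U) = {92, 93, 94, 95} ∈ τ_X ✓.
Found U = {x78} with f^{-1}(U) = {93, 94} not in τ_X. Therefore f is NOT continuous.


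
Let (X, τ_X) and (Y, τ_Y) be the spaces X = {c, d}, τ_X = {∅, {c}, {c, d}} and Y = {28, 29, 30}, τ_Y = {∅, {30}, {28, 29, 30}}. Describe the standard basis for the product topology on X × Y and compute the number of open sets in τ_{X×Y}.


Basis B = {∅ × ∅, {c} × {30}, {c, d} × {30}, {c} × {28, 29, 30}, {c, d} × {28, 29, 30}}; |τ_{X×Y}| = 6.

Enumerate products U × V with U ∈ τ_X, V ∈ τ_Y (deduplicated):
  ∅ × ∅ = {} (∅)
  {c} × {30} = {(c,30)}
  {c, d} × {30} = {(c,30), (d,30)}
  {c} × {28, 29, 30} = {(c,28), (c,29), (c,30)}
  {c, d} × {28, 29, 30} = {(c,28), (c,29), (c,30), (d,28), (d,29), (d,30)}
These 5 distinct sets form the basis B.
Close under arbitrary unions to get τ_{X×Y}; counting gives |τ_{X×Y}| = 6.


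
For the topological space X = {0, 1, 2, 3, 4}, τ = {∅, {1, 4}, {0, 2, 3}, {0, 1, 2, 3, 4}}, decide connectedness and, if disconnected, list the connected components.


(X, τ) is disconnected; components = [{1, 4}, {0, 2, 3}].

Find clopen sets (U ∈ τ with X ∖ U ∈ τ):
  U = ∅, X ∖ U = {0, 1, 2, 3, 4} — both open, so U is clopen.
  U = {1, 4}, X ∖ U = {0, 2, 3} — both open, so U is clopen.
  U = {0, 2, 3}, X ∖ U = {1, 4} — both open, so U is clopen.
  U = {0, 1, 2, 3, 4}, X ∖ U = ∅ — both open, so U is clopen.
Nontrivial clopen(s) exist: e.g. {1, 4}. So (X, τ) is disconnected.
Compute connected components by grouping points that agree on all clopens:
  component: {1, 4}
  component: {0, 2, 3}


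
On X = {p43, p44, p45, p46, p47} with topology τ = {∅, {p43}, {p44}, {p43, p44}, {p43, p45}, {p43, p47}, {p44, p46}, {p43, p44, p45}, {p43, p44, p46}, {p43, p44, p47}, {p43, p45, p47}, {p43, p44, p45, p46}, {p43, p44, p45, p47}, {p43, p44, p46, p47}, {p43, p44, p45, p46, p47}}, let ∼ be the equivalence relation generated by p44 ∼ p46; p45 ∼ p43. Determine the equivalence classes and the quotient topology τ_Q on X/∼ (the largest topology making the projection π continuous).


X/∼ = {[p43=p45], [p44=p46], [p47]}; |τ_Q| = 6.

Equivalence classes: [p43=p45], [p44=p46], [p47].
Quotient map π: X → X/∼ sends p43 ↦ [p43=p45], p44 ↦ [p44=p46], p45 ↦ [p43=p45], p46 ↦ [p44=p46], p47 ↦ [p47].
For each subset V ⊆ X/∼, compute π^{-1}(V) ⊆ X and check whether π^{-1}(V) ∈ τ. V is open in τ_Q iff π^{-1}(V) ∈ τ.
  V = {}: π^{-1}(V) = ∅ ∈ τ ✓.
  V = {[p43=p45]}: π^{-1}(V) = {p43, p45} ∈ τ ✓.
  V = {[p44=p46]}: π^{-1}(V) = {p44, p46} ∈ τ ✓.
  V = {[p43=p45], [p44=p46]}: π^{-1}(V) = {p43, p44, p45, p46} ∈ τ ✓.
  V = {[p47]}: π^{-1}(V) = {p47} ∉ τ ✗.
  V = {[p43=p45], [p47]}: π^{-1}(V) = {p43, p45, p47} ∈ τ ✓.
  V = {[p44=p46], [p47]}: π^{-1}(V) = {p44, p46, p47} ∉ τ ✗.
  V = {[p43=p45], [p44=p46], [p47]}: π^{-1}(V) = {p43, p44, p45, p46, p47} ∈ τ ✓.
Open sets in the quotient: τ_Q = {{}, {[p43=p45]}, {[p44=p46]}, {[p43=p45], [p44=p46]}, {[p43=p45], [p47]}, {[p43=p45], [p44=p46], [p47]}} (6 elements).


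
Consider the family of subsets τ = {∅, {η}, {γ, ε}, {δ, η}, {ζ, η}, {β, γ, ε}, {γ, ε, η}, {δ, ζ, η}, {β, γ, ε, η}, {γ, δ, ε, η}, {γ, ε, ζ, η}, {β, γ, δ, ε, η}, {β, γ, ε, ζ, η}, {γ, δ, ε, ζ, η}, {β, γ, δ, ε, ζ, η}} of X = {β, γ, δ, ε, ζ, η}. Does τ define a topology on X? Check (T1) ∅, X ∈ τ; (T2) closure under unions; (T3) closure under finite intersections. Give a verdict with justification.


τ IS a topology on X.

Axiom (T1): ∅ ∈ τ? Yes; X ∈ τ? Yes.
Axiom (T2/T3): check pairwise unions and intersections of members of τ.
All pairwise intersections and unions checked — each lies in τ. Therefore τ satisfies (T1), (T2), (T3): it IS a topology on X.


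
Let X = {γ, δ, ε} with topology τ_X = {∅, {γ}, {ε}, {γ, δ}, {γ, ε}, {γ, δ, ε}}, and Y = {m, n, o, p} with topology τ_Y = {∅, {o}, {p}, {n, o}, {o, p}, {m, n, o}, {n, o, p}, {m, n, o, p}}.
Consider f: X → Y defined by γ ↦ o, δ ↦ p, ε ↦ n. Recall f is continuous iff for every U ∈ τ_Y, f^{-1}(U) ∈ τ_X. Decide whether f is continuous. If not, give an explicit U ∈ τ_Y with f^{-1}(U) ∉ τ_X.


f is NOT continuous.

Compute f^{-1}(U) for each U ∈ τ_Y:
  U = ∅: f^{-1}(U) = ∅ ∈ τ_X ✓.
  U = {o}: f^{-1}(U) = {γ} ∈ τ_X ✓.
  U = {p}: f^{-1}(U) = {δ} ∉ τ_X ✗.
  U = {n, o}: f^{-1}(U) = {γ, ε} ∈ τ_X ✓.
  U = {o, p}: f^{-1}(U) = {γ, δ} ∈ τ_X ✓.
  U = {m, n, o}: f^{-1}(U) = {γ, ε} ∈ τ_X ✓.
  U = {n, o, p}: f^{-1}(U) = {γ, δ, ε} ∈ τ_X ✓.
  U = {m, n, o, p}: f^{-1}(U) = {γ, δ, ε} ∈ τ_X ✓.
Found U = {p} with f^{-1}(U) = {δ} not in τ_X. Therefore f is NOT continuous.


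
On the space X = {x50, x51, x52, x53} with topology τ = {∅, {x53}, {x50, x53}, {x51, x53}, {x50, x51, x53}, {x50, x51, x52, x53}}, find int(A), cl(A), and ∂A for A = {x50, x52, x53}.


int(A) = {x50, x53}, cl(A) = {x50, x51, x52, x53}, ∂A = {x51, x52}.

Closed sets in (X, τ) are complements of opens:
  closed(X, τ) = {∅, {x52}, {x50, x52}, {x51, x52}, {x50, x51, x52}, {x50, x51, x52, x53}}.
int(A) = ⋃ {U ∈ τ : U ⊆ A}. Opens contained in A: ∅, {x53}, {x50, x53}.
Taking the union of these: int(A) = {x50, x53}.
cl(A) = ⋂ {C closed : A ⊆ C}. Closed sets containing A: {x50, x51, x52, x53}.
Intersecting these: cl(A) = {x50, x51, x52, x53}.
∂A = cl(A) ∖ int(A) = {x50, x51, x52, x53} ∖ {x50, x53} = {x51, x52}.


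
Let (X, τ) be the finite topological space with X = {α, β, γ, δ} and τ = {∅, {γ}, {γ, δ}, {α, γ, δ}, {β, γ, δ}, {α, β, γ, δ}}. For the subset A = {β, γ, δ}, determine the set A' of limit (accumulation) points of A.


A' = {α, β, δ}

For each x ∈ X, list the open sets U ∈ τ with x ∈ U, then check whether U ∩ (A ∖ {x}) ≠ ∅ for every such U.
  x = α: opens ∋ x are {α, γ, δ}, {α, β, γ, δ}; each meets A ∖ {α}, so x IS a limit point.
  x = β: opens ∋ x are {β, γ, δ}, {α, β, γ, δ}; each meets A ∖ {β}, so x IS a limit point.
  x = γ: open {γ} ∋ x has {γ} ∩ (A ∖ {γ}) = ∅, so x is NOT a limit point.
  x = δ: opens ∋ x are {γ, δ}, {α, γ, δ}, {β, γ, δ}, {α, β, γ, δ}; each meets A ∖ {δ}, so x IS a limit point.
Collecting: A' = {α, β, δ}.


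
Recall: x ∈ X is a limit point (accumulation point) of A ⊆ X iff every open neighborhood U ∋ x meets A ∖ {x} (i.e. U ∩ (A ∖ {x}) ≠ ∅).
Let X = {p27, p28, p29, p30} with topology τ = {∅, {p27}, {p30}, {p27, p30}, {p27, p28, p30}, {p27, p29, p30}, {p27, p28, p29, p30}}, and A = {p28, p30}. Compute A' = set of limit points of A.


A' = {p28, p29}

For each x ∈ X, list the open sets U ∈ τ with x ∈ U, then check whether U ∩ (A ∖ {x}) ≠ ∅ for every such U.
  x = p27: open {p27} ∋ x has {p27} ∩ (A ∖ {p27}) = ∅, so x is NOT a limit point.
  x = p28: opens ∋ x are {p27, p28, p30}, {p27, p28, p29, p30}; each meets A ∖ {p28}, so x IS a limit point.
  x = p29: opens ∋ x are {p27, p29, p30}, {p27, p28, p29, p30}; each meets A ∖ {p29}, so x IS a limit point.
  x = p30: open {p30} ∋ x has {p30} ∩ (A ∖ {p30}) = ∅, so x is NOT a limit point.
Collecting: A' = {p28, p29}.


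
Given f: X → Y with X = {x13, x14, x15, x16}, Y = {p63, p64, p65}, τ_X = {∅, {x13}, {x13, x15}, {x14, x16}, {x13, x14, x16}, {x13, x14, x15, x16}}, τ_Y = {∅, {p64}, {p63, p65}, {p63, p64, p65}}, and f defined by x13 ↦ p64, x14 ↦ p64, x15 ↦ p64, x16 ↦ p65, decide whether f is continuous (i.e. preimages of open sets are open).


f is NOT continuous.

Compute f^{-1}(U) for each U ∈ τ_Y:
  U = ∅: f^{-1}(U) = ∅ ∈ τ_X ✓.
  U = {p64}: f^{-1}(U) = {x13, x14, x15} ∉ τ_X ✗.
  U = {p63, p65}: f^{-1}(U) = {x16} ∉ τ_X ✗.
  U = {p63, p64, p65}: f^{-1}(U) = {x13, x14, x15, x16} ∈ τ_X ✓.
Found U = {p64} with f^{-1}(U) = {x13, x14, x15} not in τ_X. Therefore f is NOT continuous.


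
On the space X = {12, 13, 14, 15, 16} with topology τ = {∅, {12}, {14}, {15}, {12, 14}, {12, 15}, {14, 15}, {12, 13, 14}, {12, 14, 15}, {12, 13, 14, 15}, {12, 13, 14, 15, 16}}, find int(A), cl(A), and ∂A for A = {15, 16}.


int(A) = {15}, cl(A) = {15, 16}, ∂A = {16}.

Closed sets in (X, τ) are complements of opens:
  closed(X, τ) = {∅, {16}, {13, 16}, {15, 16}, {12, 13, 16}, {13, 14, 16}, {13, 15, 16}, {12, 13, 14, 16}, {12, 13, 15, 16}, {13, 14, 15, 16}, {12, 13, 14, 15, 16}}.
int(A) = ⋃ {U ∈ τ : U ⊆ A}. Opens contained in A: ∅, {15}.
Taking the union of these: int(A) = {15}.
cl(A) = ⋂ {C closed : A ⊆ C}. Closed sets containing A: {15, 16}, {13, 15, 16}, {12, 13, 15, 16}, {13, 14, 15, 16}, {12, 13, 14, 15, 16}.
Intersecting these: cl(A) = {15, 16}.
∂A = cl(A) ∖ int(A) = {15, 16} ∖ {15} = {16}.


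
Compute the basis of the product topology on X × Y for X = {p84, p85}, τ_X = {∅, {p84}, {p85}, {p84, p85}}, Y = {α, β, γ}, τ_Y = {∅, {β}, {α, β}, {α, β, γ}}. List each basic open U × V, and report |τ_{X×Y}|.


Basis B = {∅ × ∅, {p84} × {β}, {p85} × {β}, {p84} × {α, β}, {p84, p85} × {β}, {p85} × {α, β}, {p84} × {α, β, γ}, {p85} × {α, β, γ}, {p84, p85} × {α, β}, {p84, p85} × {α, β, γ}}; |τ_{X×Y}| = 16.

Enumerate products U × V with U ∈ τ_X, V ∈ τ_Y (deduplicated):
  ∅ × ∅ = {} (∅)
  {p84} × {β} = {(p84,β)}
  {p85} × {β} = {(p85,β)}
  {p84} × {α, β} = {(p84,α), (p84,β)}
  {p84, p85} × {β} = {(p84,β), (p85,β)}
  {p85} × {α, β} = {(p85,α), (p85,β)}
  {p84} × {α, β, γ} = {(p84,α), (p84,β), (p84,γ)}
  {p85} × {α, β, γ} = {(p85,α), (p85,β), (p85,γ)}
  {p84, p85} × {α, β} = {(p84,α), (p84,β), (p85,α), (p85,β)}
  {p84, p85} × {α, β, γ} = {(p84,α), (p84,β), (p84,γ), (p85,α), (p85,β), (p85,γ)}
These 10 distinct sets form the basis B.
Close under arbitrary unions to get τ_{X×Y}; counting gives |τ_{X×Y}| = 16.


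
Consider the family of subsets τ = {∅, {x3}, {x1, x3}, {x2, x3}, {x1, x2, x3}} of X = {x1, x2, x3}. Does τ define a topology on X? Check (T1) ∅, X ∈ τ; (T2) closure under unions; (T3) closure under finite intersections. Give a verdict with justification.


τ IS a topology on X.

Axiom (T1): ∅ ∈ τ? Yes; X ∈ τ? Yes.
Axiom (T2/T3): check pairwise unions and intersections of members of τ.
All pairwise intersections and unions checked — each lies in τ. Therefore τ satisfies (T1), (T2), (T3): it IS a topology on X.


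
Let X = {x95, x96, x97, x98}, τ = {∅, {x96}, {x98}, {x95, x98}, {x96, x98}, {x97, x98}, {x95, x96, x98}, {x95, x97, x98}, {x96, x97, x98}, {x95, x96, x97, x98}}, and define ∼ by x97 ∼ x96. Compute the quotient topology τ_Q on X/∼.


X/∼ = {[x95], [x96=x97], [x98]}; |τ_Q| = 5.

Equivalence classes: [x95], [x96=x97], [x98].
Quotient map π: X → X/∼ sends x95 ↦ [x95], x96 ↦ [x96=x97], x97 ↦ [x96=x97], x98 ↦ [x98].
For each subset V ⊆ X/∼, compute π^{-1}(V) ⊆ X and check whether π^{-1}(V) ∈ τ. V is open in τ_Q iff π^{-1}(V) ∈ τ.
  V = {}: π^{-1}(V) = ∅ ∈ τ ✓.
  V = {[x95]}: π^{-1}(V) = {x95} ∉ τ ✗.
  V = {[x96=x97]}: π^{-1}(V) = {x96, x97} ∉ τ ✗.
  V = {[x95], [x96=x97]}: π^{-1}(V) = {x95, x96, x97} ∉ τ ✗.
  V = {[x98]}: π^{-1}(V) = {x98} ∈ τ ✓.
  V = {[x95], [x98]}: π^{-1}(V) = {x95, x98} ∈ τ ✓.
  V = {[x96=x97], [x98]}: π^{-1}(V) = {x96, x97, x98} ∈ τ ✓.
  V = {[x95], [x96=x97], [x98]}: π^{-1}(V) = {x95, x96, x97, x98} ∈ τ ✓.
Open sets in the quotient: τ_Q = {{}, {[x98]}, {[x95], [x98]}, {[x96=x97], [x98]}, {[x95], [x96=x97], [x98]}} (5 elements).


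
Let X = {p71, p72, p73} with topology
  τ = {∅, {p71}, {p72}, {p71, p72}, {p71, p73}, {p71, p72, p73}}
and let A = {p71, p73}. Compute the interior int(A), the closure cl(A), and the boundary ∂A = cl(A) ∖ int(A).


int(A) = {p71, p73}, cl(A) = {p71, p73}, ∂A = ∅.

Closed sets in (X, τ) are complements of opens:
  closed(X, τ) = {∅, {p72}, {p73}, {p71, p73}, {p72, p73}, {p71, p72, p73}}.
int(A) = ⋃ {U ∈ τ : U ⊆ A}. Opens contained in A: ∅, {p71}, {p71, p73}.
Taking the union of these: int(A) = {p71, p73}.
cl(A) = ⋂ {C closed : A ⊆ C}. Closed sets containing A: {p71, p73}, {p71, p72, p73}.
Intersecting these: cl(A) = {p71, p73}.
∂A = cl(A) ∖ int(A) = {p71, p73} ∖ {p71, p73} = ∅.


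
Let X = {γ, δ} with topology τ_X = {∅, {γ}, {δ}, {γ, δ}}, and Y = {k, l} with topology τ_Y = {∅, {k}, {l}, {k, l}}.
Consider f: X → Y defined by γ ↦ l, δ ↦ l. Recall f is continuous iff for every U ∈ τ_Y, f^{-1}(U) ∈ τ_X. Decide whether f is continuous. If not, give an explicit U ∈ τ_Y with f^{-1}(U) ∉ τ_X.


f IS continuous.

Compute f^{-1}(U) for each U ∈ τ_Y:
  U = ∅: f^{-1}(U) = ∅ ∈ τ_X ✓.
  U = {k}: f^{-1}(U) = ∅ ∈ τ_X ✓.
  U = {l}: f^{-1}(U) = {γ, δ} ∈ τ_X ✓.
  U = {k, l}: f^{-1}(U) = {γ, δ} ∈ τ_X ✓.
Every preimage lies in τ_X, so f IS continuous.


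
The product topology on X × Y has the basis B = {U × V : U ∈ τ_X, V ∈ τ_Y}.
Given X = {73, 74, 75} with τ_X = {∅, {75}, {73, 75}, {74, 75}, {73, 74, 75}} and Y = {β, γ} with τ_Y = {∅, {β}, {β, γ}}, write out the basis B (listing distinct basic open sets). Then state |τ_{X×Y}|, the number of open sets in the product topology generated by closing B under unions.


Basis B = {∅ × ∅, {75} × {β}, {73, 75} × {β}, {74, 75} × {β}, {75} × {β, γ}, {73, 74, 75} × {β}, {73, 75} × {β, γ}, {74, 75} × {β, γ}, {73, 74, 75} × {β, γ}}; |τ_{X×Y}| = 14.

Enumerate products U × V with U ∈ τ_X, V ∈ τ_Y (deduplicated):
  ∅ × ∅ = {} (∅)
  {75} × {β} = {(75,β)}
  {73, 75} × {β} = {(73,β), (75,β)}
  {74, 75} × {β} = {(74,β), (75,β)}
  {75} × {β, γ} = {(75,β), (75,γ)}
  {73, 74, 75} × {β} = {(73,β), (74,β), (75,β)}
  {73, 75} × {β, γ} = {(73,β), (73,γ), (75,β), (75,γ)}
  {74, 75} × {β, γ} = {(74,β), (74,γ), (75,β), (75,γ)}
  {73, 74, 75} × {β, γ} = {(73,β), (73,γ), (74,β), (74,γ), (75,β), (75,γ)}
These 9 distinct sets form the basis B.
Close under arbitrary unions to get τ_{X×Y}; counting gives |τ_{X×Y}| = 14.
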